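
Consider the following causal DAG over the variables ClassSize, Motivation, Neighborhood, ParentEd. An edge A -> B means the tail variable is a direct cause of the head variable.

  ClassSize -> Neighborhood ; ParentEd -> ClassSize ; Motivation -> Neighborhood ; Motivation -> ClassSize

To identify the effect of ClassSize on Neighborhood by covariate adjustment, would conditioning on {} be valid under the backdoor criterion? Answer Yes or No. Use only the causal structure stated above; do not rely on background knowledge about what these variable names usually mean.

No

Backdoor paths from ClassSize to Neighborhood (paths whose first edge points into ClassSize):
  P1: ClassSize <- Motivation -> Neighborhood
Condition 1 (no descendant of ClassSize in the set): holds — descendants of ClassSize are {Neighborhood}; none are in {}.
Condition 2 (every backdoor path blocked by {}):
  P1: open — no interior node is in the conditioning set.
{} does not satisfy the backdoor criterion.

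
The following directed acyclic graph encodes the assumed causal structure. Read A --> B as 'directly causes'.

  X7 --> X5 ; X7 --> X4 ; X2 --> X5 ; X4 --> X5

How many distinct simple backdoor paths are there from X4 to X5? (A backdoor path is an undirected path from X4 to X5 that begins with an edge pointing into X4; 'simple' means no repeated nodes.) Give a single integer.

1

A backdoor path from X4 to X5 is any simple undirected path whose first edge points into X4 (i.e. leaves X4 via a parent).
Parents of X4: {X7}.
Enumerating:
  P1: X4 <- X7 -> X5
That exhausts the simple backdoor paths. Count: 1.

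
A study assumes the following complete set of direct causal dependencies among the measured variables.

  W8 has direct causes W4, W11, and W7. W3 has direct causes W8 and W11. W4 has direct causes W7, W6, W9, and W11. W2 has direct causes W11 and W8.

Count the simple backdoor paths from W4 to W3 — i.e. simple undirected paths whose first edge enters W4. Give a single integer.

6

A backdoor path from W4 to W3 is any simple undirected path whose first edge points into W4 (i.e. leaves W4 via a parent).
Parents of W4: {W11, W6, W7, W9}.
Enumerating:
  P1: W4 <- W11 -> W8 -> W3
  P2: W4 <- W11 -> W3
  P3: W4 <- W11 -> W2 <- W8 -> W3
  P4: W4 <- W7 -> W8 <- W11 -> W3
  P5: W4 <- W7 -> W8 -> W3
  P6: W4 <- W7 -> W8 -> W2 <- W11 -> W3
That exhausts the simple backdoor paths. Count: 6.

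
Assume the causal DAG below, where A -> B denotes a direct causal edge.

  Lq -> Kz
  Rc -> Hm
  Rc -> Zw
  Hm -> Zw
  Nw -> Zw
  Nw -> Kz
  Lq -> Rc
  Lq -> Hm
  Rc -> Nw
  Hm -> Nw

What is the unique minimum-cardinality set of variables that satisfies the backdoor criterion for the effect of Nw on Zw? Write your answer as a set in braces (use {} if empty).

Variables eligible for adjustment (non-descendants of Nw, excluding Nw and Zw): {Hm, Lq, Rc}.
Backdoor paths from Nw to Zw:
  P1: Nw <- Rc <- Lq -> Hm -> Zw
  P2: Nw <- Rc -> Hm -> Zw
  P3: Nw <- Rc -> Zw
  P4: Nw <- Hm <- Lq -> Rc -> Zw
  P5: Nw <- Hm <- Rc -> Zw
  P6: Nw <- Hm -> Zw
The empty set is not sufficient: P1 (Nw <- Rc <- Lq -> Hm -> Zw) has no collider blocking it and no conditioned non-collider, so it is open.
Try {Hm, Rc}:
  P1: blocked at chain node Rc ∈ conditioning set.
  P2: blocked at fork node Rc ∈ conditioning set.
  P3: blocked at fork node Rc ∈ conditioning set.
  P4: blocked at chain node Hm ∈ conditioning set.
  P5: blocked at chain node Hm ∈ conditioning set.
  P6: blocked at fork node Hm ∈ conditioning set.
{Hm, Rc} contains no descendant of Nw and blocks every backdoor path.
Every element of {Hm, Rc} is needed (dropping Hm leaves P6 open; dropping Rc leaves P3 open), so no proper subset is valid.
Among all size-2 subsets of the eligible variables, only {Hm, Rc} blocks every backdoor path, so it is the unique smallest valid adjustment set.

{Hm, Rc}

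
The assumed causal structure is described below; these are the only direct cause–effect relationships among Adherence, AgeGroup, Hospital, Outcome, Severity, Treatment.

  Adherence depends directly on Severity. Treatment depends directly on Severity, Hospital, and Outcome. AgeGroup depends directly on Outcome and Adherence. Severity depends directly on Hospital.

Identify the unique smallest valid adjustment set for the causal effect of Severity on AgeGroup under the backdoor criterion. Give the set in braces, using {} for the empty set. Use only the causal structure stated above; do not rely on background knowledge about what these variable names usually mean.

{}

Variables eligible for adjustment (non-descendants of Severity, excluding Severity and AgeGroup): {Hospital, Outcome}.
Backdoor paths from Severity to AgeGroup:
  P1: Severity <- Hospital -> Treatment <- Outcome -> AgeGroup
Each backdoor path contains an unconditioned collider, so every path is already blocked with the empty conditioning set:
  P1: blocked at collider Treatment (neither it nor any descendant is in the conditioning set).
The empty set is therefore the unique smallest valid set.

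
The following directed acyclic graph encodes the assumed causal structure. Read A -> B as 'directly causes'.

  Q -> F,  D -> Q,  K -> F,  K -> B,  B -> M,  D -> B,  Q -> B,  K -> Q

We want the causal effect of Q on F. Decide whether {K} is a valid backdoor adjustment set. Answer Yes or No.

Backdoor paths from Q to F (paths whose first edge points into Q):
  P1: Q <- D -> B <- K -> F
  P2: Q <- K -> F
Condition 1 (no descendant of Q in the set): holds — descendants of Q are {B, F, M}; none are in {K}.
Condition 2 (every backdoor path blocked by {K}):
  P1: blocked at collider B (neither it nor any descendant is in the conditioning set).
  P2: blocked at fork node K ∈ conditioning set.
{K} satisfies the backdoor criterion.

Yes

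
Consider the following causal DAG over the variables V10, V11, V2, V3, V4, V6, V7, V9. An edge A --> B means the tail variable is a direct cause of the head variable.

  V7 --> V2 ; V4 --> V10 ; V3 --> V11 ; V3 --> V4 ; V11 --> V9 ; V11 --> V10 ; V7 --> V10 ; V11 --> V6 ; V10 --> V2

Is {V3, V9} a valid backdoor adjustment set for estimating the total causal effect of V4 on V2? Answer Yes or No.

Backdoor paths from V4 to V2 (paths whose first edge points into V4):
  P1: V4 <- V3 -> V11 -> V10 <- V7 -> V2
  P2: V4 <- V3 -> V11 -> V10 -> V2
Condition 1 (no descendant of V4 in the set): holds — descendants of V4 are {V10, V2}; none are in {V3, V9}.
Condition 2 (every backdoor path blocked by {V3, V9}):
  P1: blocked at fork node V3 ∈ conditioning set.
  P2: blocked at fork node V3 ∈ conditioning set.
{V3, V9} satisfies the backdoor criterion.

Yes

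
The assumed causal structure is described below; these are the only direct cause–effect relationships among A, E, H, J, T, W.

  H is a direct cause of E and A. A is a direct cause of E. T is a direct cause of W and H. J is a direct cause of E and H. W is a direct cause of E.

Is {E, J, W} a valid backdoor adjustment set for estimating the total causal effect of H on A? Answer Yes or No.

No

Backdoor paths from H to A (paths whose first edge points into H):
  P1: H <- T -> W -> E <- A
  P2: H <- J -> E <- A
Condition 1 (no descendant of H in the set): FAILS — E is a descendant of H.
Condition 2 (every backdoor path blocked by {E, J, W}):
  P1: blocked at chain node W ∈ conditioning set.
  P2: blocked at fork node J ∈ conditioning set.
{E, J, W} does not satisfy the backdoor criterion.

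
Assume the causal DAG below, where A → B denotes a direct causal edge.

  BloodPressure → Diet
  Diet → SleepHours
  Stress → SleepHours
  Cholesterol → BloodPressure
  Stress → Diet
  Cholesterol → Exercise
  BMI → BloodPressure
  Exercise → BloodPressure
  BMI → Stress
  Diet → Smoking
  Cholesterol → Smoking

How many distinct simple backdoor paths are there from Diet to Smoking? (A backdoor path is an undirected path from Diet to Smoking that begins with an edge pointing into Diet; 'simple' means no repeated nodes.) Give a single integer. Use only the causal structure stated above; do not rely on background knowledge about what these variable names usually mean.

4

A backdoor path from Diet to Smoking is any simple undirected path whose first edge points into Diet (i.e. leaves Diet via a parent).
Parents of Diet: {BloodPressure, Stress}.
Enumerating:
  P1: Diet <- BloodPressure <- Cholesterol -> Smoking
  P2: Diet <- BloodPressure <- Exercise <- Cholesterol -> Smoking
  P3: Diet <- Stress <- BMI -> BloodPressure <- Cholesterol -> Smoking
  P4: Diet <- Stress <- BMI -> BloodPressure <- Exercise <- Cholesterol -> Smoking
That exhausts the simple backdoor paths. Count: 4.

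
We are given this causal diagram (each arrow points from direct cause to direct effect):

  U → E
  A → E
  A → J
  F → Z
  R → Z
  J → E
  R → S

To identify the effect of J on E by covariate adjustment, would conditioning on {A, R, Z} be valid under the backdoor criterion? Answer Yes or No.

Backdoor paths from J to E (paths whose first edge points into J):
  P1: J <- A -> E
Condition 1 (no descendant of J in the set): holds — descendants of J are {E}; none are in {A, R, Z}.
Condition 2 (every backdoor path blocked by {A, R, Z}):
  P1: blocked at fork node A ∈ conditioning set.
{A, R, Z} satisfies the backdoor criterion.

Yes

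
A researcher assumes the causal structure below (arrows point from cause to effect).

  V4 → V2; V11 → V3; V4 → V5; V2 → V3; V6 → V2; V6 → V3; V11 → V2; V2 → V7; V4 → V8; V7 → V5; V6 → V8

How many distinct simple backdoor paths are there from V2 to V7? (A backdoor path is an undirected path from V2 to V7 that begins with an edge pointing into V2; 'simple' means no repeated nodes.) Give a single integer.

3

A backdoor path from V2 to V7 is any simple undirected path whose first edge points into V2 (i.e. leaves V2 via a parent).
Parents of V2: {V11, V4, V6}.
Enumerating:
  P1: V2 <- V11 -> V3 <- V6 -> V8 <- V4 -> V5 <- V7
  P2: V2 <- V4 -> V5 <- V7
  P3: V2 <- V6 -> V8 <- V4 -> V5 <- V7
That exhausts the simple backdoor paths. Count: 3.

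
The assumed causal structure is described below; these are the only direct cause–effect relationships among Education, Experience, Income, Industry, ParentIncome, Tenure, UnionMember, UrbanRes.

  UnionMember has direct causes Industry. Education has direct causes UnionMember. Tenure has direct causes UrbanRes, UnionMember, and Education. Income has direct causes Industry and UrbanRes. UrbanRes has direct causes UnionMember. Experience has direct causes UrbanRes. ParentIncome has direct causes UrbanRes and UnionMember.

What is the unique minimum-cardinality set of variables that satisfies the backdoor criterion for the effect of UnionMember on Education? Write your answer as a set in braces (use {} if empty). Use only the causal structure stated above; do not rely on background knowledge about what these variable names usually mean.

Variables eligible for adjustment (non-descendants of UnionMember, excluding UnionMember and Education): {Industry}.
Backdoor paths from UnionMember to Education:
  P1: UnionMember <- Industry -> Income <- UrbanRes -> Tenure <- Education
Each backdoor path contains an unconditioned collider, so every path is already blocked with the empty conditioning set:
  P1: blocked at collider Income (neither it nor any descendant is in the conditioning set).
The empty set is therefore the unique smallest valid set.

{}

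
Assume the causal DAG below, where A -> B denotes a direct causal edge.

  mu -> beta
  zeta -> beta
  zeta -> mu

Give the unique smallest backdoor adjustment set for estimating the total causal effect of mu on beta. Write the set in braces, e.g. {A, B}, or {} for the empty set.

{zeta}

Variables eligible for adjustment (non-descendants of mu, excluding mu and beta): {zeta}.
Backdoor paths from mu to beta:
  P1: mu <- zeta -> beta
The empty set is not sufficient: P1 (mu <- zeta -> beta) has no collider blocking it and no conditioned non-collider, so it is open.
Try {zeta}:
  P1: blocked at fork node zeta ∈ conditioning set.
{zeta} contains no descendant of mu and blocks every backdoor path.
{zeta} is the unique smallest valid adjustment set.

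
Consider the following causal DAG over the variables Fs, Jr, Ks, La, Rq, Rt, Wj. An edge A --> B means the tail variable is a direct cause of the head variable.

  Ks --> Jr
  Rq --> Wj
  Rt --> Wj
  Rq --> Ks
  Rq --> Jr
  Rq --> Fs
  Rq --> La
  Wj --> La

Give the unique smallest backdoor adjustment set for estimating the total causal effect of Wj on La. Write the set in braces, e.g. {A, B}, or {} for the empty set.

Variables eligible for adjustment (non-descendants of Wj, excluding Wj and La): {Fs, Jr, Ks, Rq, Rt}.
Backdoor paths from Wj to La:
  P1: Wj <- Rq -> La
The empty set is not sufficient: P1 (Wj <- Rq -> La) has no collider blocking it and no conditioned non-collider, so it is open.
Try {Rq}:
  P1: blocked at fork node Rq ∈ conditioning set.
{Rq} contains no descendant of Wj and blocks every backdoor path.
No other singleton works — e.g. {Rt} leaves P1 open — so {Rq} is the unique smallest valid adjustment set.

{Rq}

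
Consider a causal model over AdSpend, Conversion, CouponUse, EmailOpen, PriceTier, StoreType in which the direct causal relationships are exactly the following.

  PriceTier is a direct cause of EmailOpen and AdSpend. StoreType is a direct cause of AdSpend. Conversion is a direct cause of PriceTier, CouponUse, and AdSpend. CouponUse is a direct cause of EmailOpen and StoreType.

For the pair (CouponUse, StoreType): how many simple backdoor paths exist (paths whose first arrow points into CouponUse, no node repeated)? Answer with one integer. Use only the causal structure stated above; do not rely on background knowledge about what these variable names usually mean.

2

A backdoor path from CouponUse to StoreType is any simple undirected path whose first edge points into CouponUse (i.e. leaves CouponUse via a parent).
Parents of CouponUse: {Conversion}.
Enumerating:
  P1: CouponUse <- Conversion -> PriceTier -> AdSpend <- StoreType
  P2: CouponUse <- Conversion -> AdSpend <- StoreType
That exhausts the simple backdoor paths. Count: 2.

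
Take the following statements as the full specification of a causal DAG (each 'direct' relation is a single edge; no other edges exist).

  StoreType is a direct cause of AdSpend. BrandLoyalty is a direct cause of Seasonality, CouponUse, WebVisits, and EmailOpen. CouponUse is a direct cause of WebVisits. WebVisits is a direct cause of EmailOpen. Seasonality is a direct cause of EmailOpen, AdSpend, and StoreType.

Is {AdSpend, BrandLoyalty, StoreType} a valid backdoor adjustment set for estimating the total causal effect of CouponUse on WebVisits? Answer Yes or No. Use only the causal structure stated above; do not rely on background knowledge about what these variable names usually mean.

Yes

Backdoor paths from CouponUse to WebVisits (paths whose first edge points into CouponUse):
  P1: CouponUse <- BrandLoyalty -> Seasonality -> EmailOpen <- WebVisits
  P2: CouponUse <- BrandLoyalty -> WebVisits
  P3: CouponUse <- BrandLoyalty -> EmailOpen <- WebVisits
Condition 1 (no descendant of CouponUse in the set): holds — descendants of CouponUse are {EmailOpen, WebVisits}; none are in {AdSpend, BrandLoyalty, StoreType}.
Condition 2 (every backdoor path blocked by {AdSpend, BrandLoyalty, StoreType}):
  P1: blocked at fork node BrandLoyalty ∈ conditioning set.
  P2: blocked at fork node BrandLoyalty ∈ conditioning set.
  P3: blocked at fork node BrandLoyalty ∈ conditioning set.
{AdSpend, BrandLoyalty, StoreType} satisfies the backdoor criterion.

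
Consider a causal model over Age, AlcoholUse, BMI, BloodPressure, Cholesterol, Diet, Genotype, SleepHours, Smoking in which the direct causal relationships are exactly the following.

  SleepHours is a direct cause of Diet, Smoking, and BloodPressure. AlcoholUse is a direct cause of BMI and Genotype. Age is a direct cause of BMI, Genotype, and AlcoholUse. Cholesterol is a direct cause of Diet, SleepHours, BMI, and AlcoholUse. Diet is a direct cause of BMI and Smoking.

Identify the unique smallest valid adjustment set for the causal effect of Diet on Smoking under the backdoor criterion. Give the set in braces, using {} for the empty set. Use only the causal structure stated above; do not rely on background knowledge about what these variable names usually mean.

Variables eligible for adjustment (non-descendants of Diet, excluding Diet and Smoking): {Age, AlcoholUse, BloodPressure, Cholesterol, Genotype, SleepHours}.
Backdoor paths from Diet to Smoking:
  P1: Diet <- Cholesterol -> SleepHours -> Smoking
  P2: Diet <- SleepHours -> Smoking
The empty set is not sufficient: P1 (Diet <- Cholesterol -> SleepHours -> Smoking) has no collider blocking it and no conditioned non-collider, so it is open.
Try {SleepHours}:
  P1: blocked at chain node SleepHours ∈ conditioning set.
  P2: blocked at fork node SleepHours ∈ conditioning set.
{SleepHours} contains no descendant of Diet and blocks every backdoor path.
No other singleton works — e.g. {Cholesterol} leaves P2 open — so {SleepHours} is the unique smallest valid adjustment set.

{SleepHours}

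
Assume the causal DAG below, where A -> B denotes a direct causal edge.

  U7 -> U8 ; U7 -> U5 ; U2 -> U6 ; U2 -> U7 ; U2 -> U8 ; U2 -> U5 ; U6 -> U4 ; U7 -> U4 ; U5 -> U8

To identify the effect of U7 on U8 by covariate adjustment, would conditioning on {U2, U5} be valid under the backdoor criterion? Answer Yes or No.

No

Backdoor paths from U7 to U8 (paths whose first edge points into U7):
  P1: U7 <- U2 -> U5 -> U8
  P2: U7 <- U2 -> U8
Condition 1 (no descendant of U7 in the set): FAILS — U5 is a descendant of U7.
Condition 2 (every backdoor path blocked by {U2, U5}):
  P1: blocked at fork node U2 ∈ conditioning set.
  P2: blocked at fork node U2 ∈ conditioning set.
{U2, U5} does not satisfy the backdoor criterion.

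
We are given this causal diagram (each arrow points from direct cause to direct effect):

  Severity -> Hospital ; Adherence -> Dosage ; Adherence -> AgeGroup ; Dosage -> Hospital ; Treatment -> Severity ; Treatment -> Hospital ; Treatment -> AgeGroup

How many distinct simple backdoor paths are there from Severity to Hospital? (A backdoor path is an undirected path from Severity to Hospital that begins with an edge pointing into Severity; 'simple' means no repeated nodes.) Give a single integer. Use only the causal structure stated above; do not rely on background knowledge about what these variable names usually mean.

2

A backdoor path from Severity to Hospital is any simple undirected path whose first edge points into Severity (i.e. leaves Severity via a parent).
Parents of Severity: {Treatment}.
Enumerating:
  P1: Severity <- Treatment -> Hospital
  P2: Severity <- Treatment -> AgeGroup <- Adherence -> Dosage -> Hospital
That exhausts the simple backdoor paths. Count: 2.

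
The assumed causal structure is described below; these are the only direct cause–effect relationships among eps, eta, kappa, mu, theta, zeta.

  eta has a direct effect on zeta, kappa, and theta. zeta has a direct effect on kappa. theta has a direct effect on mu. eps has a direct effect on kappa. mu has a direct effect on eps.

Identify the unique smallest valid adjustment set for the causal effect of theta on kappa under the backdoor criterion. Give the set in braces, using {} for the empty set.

Variables eligible for adjustment (non-descendants of theta, excluding theta and kappa): {eta, zeta}.
Backdoor paths from theta to kappa:
  P1: theta <- eta -> zeta -> kappa
  P2: theta <- eta -> kappa
The empty set is not sufficient: P1 (theta <- eta -> zeta -> kappa) has no collider blocking it and no conditioned non-collider, so it is open.
Try {eta}:
  P1: blocked at fork node eta ∈ conditioning set.
  P2: blocked at fork node eta ∈ conditioning set.
{eta} contains no descendant of theta and blocks every backdoor path.
No other singleton works — e.g. {zeta} leaves P2 open — so {eta} is the unique smallest valid adjustment set.

{eta}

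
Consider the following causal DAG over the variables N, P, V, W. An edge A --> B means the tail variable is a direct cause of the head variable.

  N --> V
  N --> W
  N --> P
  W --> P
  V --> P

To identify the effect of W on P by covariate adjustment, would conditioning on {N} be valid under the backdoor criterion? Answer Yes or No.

Backdoor paths from W to P (paths whose first edge points into W):
  P1: W <- N -> V -> P
  P2: W <- N -> P
Condition 1 (no descendant of W in the set): holds — descendants of W are {P}; none are in {N}.
Condition 2 (every backdoor path blocked by {N}):
  P1: blocked at fork node N ∈ conditioning set.
  P2: blocked at fork node N ∈ conditioning set.
{N} satisfies the backdoor criterion.

Yes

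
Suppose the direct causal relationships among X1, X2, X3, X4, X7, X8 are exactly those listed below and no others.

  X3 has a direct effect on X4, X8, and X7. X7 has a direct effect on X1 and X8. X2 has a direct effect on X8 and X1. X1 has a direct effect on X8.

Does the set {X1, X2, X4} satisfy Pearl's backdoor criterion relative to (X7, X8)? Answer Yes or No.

No

Backdoor paths from X7 to X8 (paths whose first edge points into X7):
  P1: X7 <- X3 -> X8
Condition 1 (no descendant of X7 in the set): FAILS — X1 is a descendant of X7.
Condition 2 (every backdoor path blocked by {X1, X2, X4}):
  P1: open — no interior node is in the conditioning set.
{X1, X2, X4} does not satisfy the backdoor criterion.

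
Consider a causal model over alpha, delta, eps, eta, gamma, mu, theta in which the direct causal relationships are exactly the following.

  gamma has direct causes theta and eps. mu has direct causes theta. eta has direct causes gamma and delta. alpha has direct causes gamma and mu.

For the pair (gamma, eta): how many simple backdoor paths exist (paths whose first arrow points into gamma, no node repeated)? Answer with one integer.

0

A backdoor path from gamma to eta is any simple undirected path whose first edge points into gamma (i.e. leaves gamma via a parent).
Parents of gamma: {eps, theta}.
No simple path from any parent of gamma reaches eta without revisiting gamma, so there are no backdoor paths.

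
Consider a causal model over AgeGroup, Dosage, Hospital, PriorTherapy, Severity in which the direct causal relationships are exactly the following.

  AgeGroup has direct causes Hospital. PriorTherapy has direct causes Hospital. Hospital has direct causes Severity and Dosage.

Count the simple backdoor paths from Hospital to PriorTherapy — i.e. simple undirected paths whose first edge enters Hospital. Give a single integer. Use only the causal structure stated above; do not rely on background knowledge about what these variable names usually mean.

A backdoor path from Hospital to PriorTherapy is any simple undirected path whose first edge points into Hospital (i.e. leaves Hospital via a parent).
Parents of Hospital: {Dosage, Severity}.
No simple path from any parent of Hospital reaches PriorTherapy without revisiting Hospital, so there are no backdoor paths.

0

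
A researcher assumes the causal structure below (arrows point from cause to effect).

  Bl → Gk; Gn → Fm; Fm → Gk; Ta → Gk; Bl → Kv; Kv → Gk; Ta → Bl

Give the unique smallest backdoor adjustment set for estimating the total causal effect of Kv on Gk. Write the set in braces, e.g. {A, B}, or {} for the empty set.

{Bl}

Variables eligible for adjustment (non-descendants of Kv, excluding Kv and Gk): {Bl, Fm, Gn, Ta}.
Backdoor paths from Kv to Gk:
  P1: Kv <- Bl <- Ta -> Gk
  P2: Kv <- Bl -> Gk
The empty set is not sufficient: P1 (Kv <- Bl <- Ta -> Gk) has no collider blocking it and no conditioned non-collider, so it is open.
Try {Bl}:
  P1: blocked at chain node Bl ∈ conditioning set.
  P2: blocked at fork node Bl ∈ conditioning set.
{Bl} contains no descendant of Kv and blocks every backdoor path.
No other singleton works — e.g. {Gn} leaves P1 open — so {Bl} is the unique smallest valid adjustment set.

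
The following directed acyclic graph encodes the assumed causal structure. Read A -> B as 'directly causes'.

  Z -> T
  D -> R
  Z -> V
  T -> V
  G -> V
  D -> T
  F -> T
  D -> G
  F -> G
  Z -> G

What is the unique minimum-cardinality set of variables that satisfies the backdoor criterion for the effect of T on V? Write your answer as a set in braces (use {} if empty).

Variables eligible for adjustment (non-descendants of T, excluding T and V): {D, F, G, R, Z}.
Backdoor paths from T to V:
  P1: T <- D -> G <- Z -> V
  P2: T <- D -> G -> V
  P3: T <- F -> G <- Z -> V
  P4: T <- F -> G -> V
  P5: T <- Z -> G -> V
  P6: T <- Z -> V
The empty set is not sufficient: P2 (T <- D -> G -> V) has no collider blocking it and no conditioned non-collider, so it is open.
Try {G, Z}:
  P1: blocked at fork node Z ∈ conditioning set.
  P2: blocked at chain node G ∈ conditioning set.
  P3: blocked at fork node Z ∈ conditioning set.
  P4: blocked at chain node G ∈ conditioning set.
  P5: blocked at fork node Z ∈ conditioning set.
  P6: blocked at fork node Z ∈ conditioning set.
{G, Z} contains no descendant of T and blocks every backdoor path.
Every element of {G, Z} is needed (dropping G leaves P2 open; dropping Z leaves P1 open), so no proper subset is valid.
Among all size-2 subsets of the eligible variables, only {G, Z} blocks every backdoor path, so it is the unique smallest valid adjustment set.

{G, Z}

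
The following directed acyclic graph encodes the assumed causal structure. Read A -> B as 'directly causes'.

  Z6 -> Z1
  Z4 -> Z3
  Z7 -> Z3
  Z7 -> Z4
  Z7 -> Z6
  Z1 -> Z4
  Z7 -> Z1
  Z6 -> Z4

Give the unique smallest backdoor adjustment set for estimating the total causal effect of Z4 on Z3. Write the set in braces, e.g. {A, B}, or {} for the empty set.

{Z7}

Variables eligible for adjustment (non-descendants of Z4, excluding Z4 and Z3): {Z1, Z6, Z7}.
Backdoor paths from Z4 to Z3:
  P1: Z4 <- Z7 -> Z3
  P2: Z4 <- Z6 <- Z7 -> Z3
  P3: Z4 <- Z6 -> Z1 <- Z7 -> Z3
  P4: Z4 <- Z1 <- Z7 -> Z3
  P5: Z4 <- Z1 <- Z6 <- Z7 -> Z3
The empty set is not sufficient: P1 (Z4 <- Z7 -> Z3) has no collider blocking it and no conditioned non-collider, so it is open.
Try {Z7}:
  P1: blocked at fork node Z7 ∈ conditioning set.
  P2: blocked at fork node Z7 ∈ conditioning set.
  P3: blocked at collider Z1 (neither it nor any descendant is in the conditioning set).
  P4: blocked at fork node Z7 ∈ conditioning set.
  P5: blocked at fork node Z7 ∈ conditioning set.
{Z7} contains no descendant of Z4 and blocks every backdoor path.
No other singleton works — e.g. {Z6} leaves P1 open — so {Z7} is the unique smallest valid adjustment set.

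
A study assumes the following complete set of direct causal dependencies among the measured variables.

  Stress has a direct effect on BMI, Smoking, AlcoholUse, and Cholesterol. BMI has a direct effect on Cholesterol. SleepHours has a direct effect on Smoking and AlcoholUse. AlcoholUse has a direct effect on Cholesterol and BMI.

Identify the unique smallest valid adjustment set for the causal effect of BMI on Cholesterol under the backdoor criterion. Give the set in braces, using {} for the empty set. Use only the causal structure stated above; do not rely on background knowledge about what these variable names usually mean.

Variables eligible for adjustment (non-descendants of BMI, excluding BMI and Cholesterol): {AlcoholUse, SleepHours, Smoking, Stress}.
Backdoor paths from BMI to Cholesterol:
  P1: BMI <- Stress -> AlcoholUse -> Cholesterol
  P2: BMI <- Stress -> Smoking <- SleepHours -> AlcoholUse -> Cholesterol
  P3: BMI <- Stress -> Cholesterol
  P4: BMI <- AlcoholUse <- SleepHours -> Smoking <- Stress -> Cholesterol
  P5: BMI <- AlcoholUse <- Stress -> Cholesterol
  P6: BMI <- AlcoholUse -> Cholesterol
The empty set is not sufficient: P1 (BMI <- Stress -> AlcoholUse -> Cholesterol) has no collider blocking it and no conditioned non-collider, so it is open.
Try {AlcoholUse, Stress}:
  P1: blocked at fork node Stress ∈ conditioning set.
  P2: blocked at fork node Stress ∈ conditioning set.
  P3: blocked at fork node Stress ∈ conditioning set.
  P4: blocked at chain node AlcoholUse ∈ conditioning set.
  P5: blocked at chain node AlcoholUse ∈ conditioning set.
  P6: blocked at fork node AlcoholUse ∈ conditioning set.
{AlcoholUse, Stress} contains no descendant of BMI and blocks every backdoor path.
Every element of {AlcoholUse, Stress} is needed (dropping AlcoholUse leaves P6 open; dropping Stress leaves P3 open), so no proper subset is valid.
Among all size-2 subsets of the eligible variables, only {AlcoholUse, Stress} blocks every backdoor path, so it is the unique smallest valid adjustment set.

{AlcoholUse, Stress}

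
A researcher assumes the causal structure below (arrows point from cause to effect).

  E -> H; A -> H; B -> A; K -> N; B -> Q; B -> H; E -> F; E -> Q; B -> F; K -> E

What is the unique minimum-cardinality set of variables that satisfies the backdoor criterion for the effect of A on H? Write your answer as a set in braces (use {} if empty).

Variables eligible for adjustment (non-descendants of A, excluding A and H): {B, E, F, K, N, Q}.
Backdoor paths from A to H:
  P1: A <- B -> H
  P2: A <- B -> F <- E -> H
  P3: A <- B -> Q <- E -> H
The empty set is not sufficient: P1 (A <- B -> H) has no collider blocking it and no conditioned non-collider, so it is open.
Try {B}:
  P1: blocked at fork node B ∈ conditioning set.
  P2: blocked at fork node B ∈ conditioning set.
  P3: blocked at fork node B ∈ conditioning set.
{B} contains no descendant of A and blocks every backdoor path.
No other singleton works — e.g. {K} leaves P1 open — so {B} is the unique smallest valid adjustment set.

{B}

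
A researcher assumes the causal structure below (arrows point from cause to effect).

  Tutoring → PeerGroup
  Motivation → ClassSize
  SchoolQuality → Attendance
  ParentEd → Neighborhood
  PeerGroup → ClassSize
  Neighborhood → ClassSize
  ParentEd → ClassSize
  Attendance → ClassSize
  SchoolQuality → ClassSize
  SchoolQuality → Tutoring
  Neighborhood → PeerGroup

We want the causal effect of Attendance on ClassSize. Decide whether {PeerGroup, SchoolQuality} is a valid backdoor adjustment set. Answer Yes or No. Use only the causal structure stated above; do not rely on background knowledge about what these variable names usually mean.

Yes

Backdoor paths from Attendance to ClassSize (paths whose first edge points into Attendance):
  P1: Attendance <- SchoolQuality -> Tutoring -> PeerGroup <- Neighborhood <- ParentEd -> ClassSize
  P2: Attendance <- SchoolQuality -> Tutoring -> PeerGroup <- Neighborhood -> ClassSize
  P3: Attendance <- SchoolQuality -> Tutoring -> PeerGroup -> ClassSize
  P4: Attendance <- SchoolQuality -> ClassSize
Condition 1 (no descendant of Attendance in the set): holds — descendants of Attendance are {ClassSize}; none are in {PeerGroup, SchoolQuality}.
Condition 2 (every backdoor path blocked by {PeerGroup, SchoolQuality}):
  P1: blocked at fork node SchoolQuality ∈ conditioning set.
  P2: blocked at fork node SchoolQuality ∈ conditioning set.
  P3: blocked at fork node SchoolQuality ∈ conditioning set.
  P4: blocked at fork node SchoolQuality ∈ conditioning set.
{PeerGroup, SchoolQuality} satisfies the backdoor criterion.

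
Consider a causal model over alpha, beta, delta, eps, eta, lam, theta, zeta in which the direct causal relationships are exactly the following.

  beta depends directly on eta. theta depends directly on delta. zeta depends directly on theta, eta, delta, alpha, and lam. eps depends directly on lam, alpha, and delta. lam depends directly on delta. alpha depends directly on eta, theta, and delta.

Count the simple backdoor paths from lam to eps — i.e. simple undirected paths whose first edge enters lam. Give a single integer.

8

A backdoor path from lam to eps is any simple undirected path whose first edge points into lam (i.e. leaves lam via a parent).
Parents of lam: {delta}.
Enumerating:
  P1: lam <- delta -> theta -> alpha -> eps
  P2: lam <- delta -> theta -> zeta <- eta -> alpha -> eps
  P3: lam <- delta -> theta -> zeta <- alpha -> eps
  P4: lam <- delta -> alpha -> eps
  P5: lam <- delta -> zeta <- eta -> alpha -> eps
  P6: lam <- delta -> zeta <- theta -> alpha -> eps
  P7: lam <- delta -> zeta <- alpha -> eps
  P8: lam <- delta -> eps
That exhausts the simple backdoor paths. Count: 8.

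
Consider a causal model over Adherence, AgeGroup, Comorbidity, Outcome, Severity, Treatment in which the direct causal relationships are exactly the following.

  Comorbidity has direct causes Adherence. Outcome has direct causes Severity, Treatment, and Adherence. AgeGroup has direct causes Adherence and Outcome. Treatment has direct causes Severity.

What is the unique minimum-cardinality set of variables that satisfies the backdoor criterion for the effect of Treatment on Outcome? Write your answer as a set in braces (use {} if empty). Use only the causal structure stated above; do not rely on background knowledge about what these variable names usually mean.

{Severity}

Variables eligible for adjustment (non-descendants of Treatment, excluding Treatment and Outcome): {Adherence, Comorbidity, Severity}.
Backdoor paths from Treatment to Outcome:
  P1: Treatment <- Severity -> Outcome
The empty set is not sufficient: P1 (Treatment <- Severity -> Outcome) has no collider blocking it and no conditioned non-collider, so it is open.
Try {Severity}:
  P1: blocked at fork node Severity ∈ conditioning set.
{Severity} contains no descendant of Treatment and blocks every backdoor path.
No other singleton works — e.g. {Adherence} leaves P1 open — so {Severity} is the unique smallest valid adjustment set.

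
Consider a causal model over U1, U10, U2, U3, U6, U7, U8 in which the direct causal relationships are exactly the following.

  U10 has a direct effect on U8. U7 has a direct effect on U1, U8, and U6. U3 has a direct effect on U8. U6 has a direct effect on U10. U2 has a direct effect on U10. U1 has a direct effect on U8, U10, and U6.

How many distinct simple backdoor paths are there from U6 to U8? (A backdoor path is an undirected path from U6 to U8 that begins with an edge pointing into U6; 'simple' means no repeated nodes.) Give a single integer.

A backdoor path from U6 to U8 is any simple undirected path whose first edge points into U6 (i.e. leaves U6 via a parent).
Parents of U6: {U1, U7}.
Enumerating:
  P1: U6 <- U7 -> U1 -> U10 -> U8
  P2: U6 <- U7 -> U1 -> U8
  P3: U6 <- U7 -> U8
  P4: U6 <- U1 <- U7 -> U8
  P5: U6 <- U1 -> U10 -> U8
  P6: U6 <- U1 -> U8
That exhausts the simple backdoor paths. Count: 6.

6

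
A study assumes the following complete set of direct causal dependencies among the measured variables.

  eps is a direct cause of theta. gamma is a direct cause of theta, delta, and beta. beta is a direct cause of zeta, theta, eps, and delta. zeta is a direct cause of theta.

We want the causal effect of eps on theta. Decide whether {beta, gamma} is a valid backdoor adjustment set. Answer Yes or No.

Yes

Backdoor paths from eps to theta (paths whose first edge points into eps):
  P1: eps <- beta <- gamma -> theta
  P2: eps <- beta -> zeta -> theta
  P3: eps <- beta -> theta
  P4: eps <- beta -> delta <- gamma -> theta
Condition 1 (no descendant of eps in the set): holds — descendants of eps are {theta}; none are in {beta, gamma}.
Condition 2 (every backdoor path blocked by {beta, gamma}):
  P1: blocked at chain node beta ∈ conditioning set.
  P2: blocked at fork node beta ∈ conditioning set.
  P3: blocked at fork node beta ∈ conditioning set.
  P4: blocked at fork node beta ∈ conditioning set.
{beta, gamma} satisfies the backdoor criterion.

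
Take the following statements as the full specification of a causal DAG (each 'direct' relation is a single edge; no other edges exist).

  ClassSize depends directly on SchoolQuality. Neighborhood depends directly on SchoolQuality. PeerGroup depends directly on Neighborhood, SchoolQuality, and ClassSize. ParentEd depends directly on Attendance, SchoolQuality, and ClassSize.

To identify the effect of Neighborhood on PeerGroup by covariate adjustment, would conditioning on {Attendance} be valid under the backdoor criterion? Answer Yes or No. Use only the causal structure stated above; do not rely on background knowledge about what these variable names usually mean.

No

Backdoor paths from Neighborhood to PeerGroup (paths whose first edge points into Neighborhood):
  P1: Neighborhood <- SchoolQuality -> ClassSize -> PeerGroup
  P2: Neighborhood <- SchoolQuality -> ParentEd <- ClassSize -> PeerGroup
  P3: Neighborhood <- SchoolQuality -> PeerGroup
Condition 1 (no descendant of Neighborhood in the set): holds — descendants of Neighborhood are {PeerGroup}; none are in {Attendance}.
Condition 2 (every backdoor path blocked by {Attendance}):
  P1: open — no interior node is in the conditioning set.
  P2: blocked at collider ParentEd (neither it nor any descendant is in the conditioning set).
  P3: open — no interior node is in the conditioning set.
{Attendance} does not satisfy the backdoor criterion.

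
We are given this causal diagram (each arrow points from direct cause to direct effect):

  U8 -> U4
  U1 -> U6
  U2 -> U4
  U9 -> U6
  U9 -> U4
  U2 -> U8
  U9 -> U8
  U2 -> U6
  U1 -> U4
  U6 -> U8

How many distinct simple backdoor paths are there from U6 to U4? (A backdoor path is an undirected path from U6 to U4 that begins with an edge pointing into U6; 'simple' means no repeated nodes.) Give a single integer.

A backdoor path from U6 to U4 is any simple undirected path whose first edge points into U6 (i.e. leaves U6 via a parent).
Parents of U6: {U1, U2, U9}.
Enumerating:
  P1: U6 <- U1 -> U4
  P2: U6 <- U9 -> U8 <- U2 -> U4
  P3: U6 <- U9 -> U8 -> U4
  P4: U6 <- U9 -> U4
  P5: U6 <- U2 -> U8 <- U9 -> U4
  P6: U6 <- U2 -> U8 -> U4
  P7: U6 <- U2 -> U4
That exhausts the simple backdoor paths. Count: 7.

7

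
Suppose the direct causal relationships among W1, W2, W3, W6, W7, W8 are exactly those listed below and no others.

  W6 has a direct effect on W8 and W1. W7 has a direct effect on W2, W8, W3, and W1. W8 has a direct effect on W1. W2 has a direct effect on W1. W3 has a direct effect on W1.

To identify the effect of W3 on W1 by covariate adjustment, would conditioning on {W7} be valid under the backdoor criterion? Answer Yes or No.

Yes

Backdoor paths from W3 to W1 (paths whose first edge points into W3):
  P1: W3 <- W7 -> W2 -> W1
  P2: W3 <- W7 -> W8 <- W6 -> W1
  P3: W3 <- W7 -> W8 -> W1
  P4: W3 <- W7 -> W1
Condition 1 (no descendant of W3 in the set): holds — descendants of W3 are {W1}; none are in {W7}.
Condition 2 (every backdoor path blocked by {W7}):
  P1: blocked at fork node W7 ∈ conditioning set.
  P2: blocked at fork node W7 ∈ conditioning set.
  P3: blocked at fork node W7 ∈ conditioning set.
  P4: blocked at fork node W7 ∈ conditioning set.
{W7} satisfies the backdoor criterion.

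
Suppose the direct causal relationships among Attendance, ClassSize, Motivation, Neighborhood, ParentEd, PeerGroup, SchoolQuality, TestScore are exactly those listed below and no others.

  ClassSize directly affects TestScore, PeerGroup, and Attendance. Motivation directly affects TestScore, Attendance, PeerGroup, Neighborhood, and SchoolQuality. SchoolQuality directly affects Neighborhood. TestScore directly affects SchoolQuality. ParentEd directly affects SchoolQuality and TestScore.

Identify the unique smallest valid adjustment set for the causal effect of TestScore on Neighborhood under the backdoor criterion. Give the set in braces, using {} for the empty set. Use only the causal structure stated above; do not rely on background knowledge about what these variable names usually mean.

{Motivation, ParentEd}

Variables eligible for adjustment (non-descendants of TestScore, excluding TestScore and Neighborhood): {Attendance, ClassSize, Motivation, ParentEd, PeerGroup}.
Backdoor paths from TestScore to Neighborhood:
  P1: TestScore <- Motivation -> SchoolQuality -> Neighborhood
  P2: TestScore <- Motivation -> Neighborhood
  P3: TestScore <- ParentEd -> SchoolQuality <- Motivation -> Neighborhood
  P4: TestScore <- ParentEd -> SchoolQuality -> Neighborhood
  P5: TestScore <- ClassSize -> PeerGroup <- Motivation -> SchoolQuality -> Neighborhood
  P6: TestScore <- ClassSize -> PeerGroup <- Motivation -> Neighborhood
  P7: TestScore <- ClassSize -> Attendance <- Motivation -> SchoolQuality -> Neighborhood
  P8: TestScore <- ClassSize -> Attendance <- Motivation -> Neighborhood
The empty set is not sufficient: P1 (TestScore <- Motivation -> SchoolQuality -> Neighborhood) has no collider blocking it and no conditioned non-collider, so it is open.
Try {Motivation, ParentEd}:
  P1: blocked at fork node Motivation ∈ conditioning set.
  P2: blocked at fork node Motivation ∈ conditioning set.
  P3: blocked at fork node ParentEd ∈ conditioning set.
  P4: blocked at fork node ParentEd ∈ conditioning set.
  P5: blocked at collider PeerGroup (neither it nor any descendant is in the conditioning set).
  P6: blocked at collider PeerGroup (neither it nor any descendant is in the conditioning set).
  P7: blocked at collider Attendance (neither it nor any descendant is in the conditioning set).
  P8: blocked at collider Attendance (neither it nor any descendant is in the conditioning set).
{Motivation, ParentEd} contains no descendant of TestScore and blocks every backdoor path.
Every element of {Motivation, ParentEd} is needed (dropping Motivation leaves P1 open; dropping ParentEd leaves P4 open), so no proper subset is valid.
Among all size-2 subsets of the eligible variables, only {Motivation, ParentEd} blocks every backdoor path, so it is the unique smallest valid adjustment set.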